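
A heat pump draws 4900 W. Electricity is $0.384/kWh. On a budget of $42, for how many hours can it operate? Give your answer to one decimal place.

22.3 h

Energy budget = $42 / $0.384 per kWh = 109.4 kWh = 109,375 Wh
Runtime = 109,375 Wh / 4900 W = 22.32 h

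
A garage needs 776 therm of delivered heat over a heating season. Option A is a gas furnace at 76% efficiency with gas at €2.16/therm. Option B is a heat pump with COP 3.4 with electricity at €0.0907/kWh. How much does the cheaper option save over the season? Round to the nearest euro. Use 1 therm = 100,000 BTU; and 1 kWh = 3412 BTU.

Heat load = 776 therm × 100,000 = 77,600,000 BTU
Gas: input = 77,600,000 / 0.76 = 102,105,263 BTU = 1,021 therm → 1,021 × €2.16 = €2,205.47
Heat pump: 77,600,000 BTU / 3412 = 22,740 kWh heat; / 3.4 = 6,689 kWh in → × €0.0907 = €606.71
Difference = |€2,205.47 − €606.71| = €1,598.76 ≈ €1599

€1599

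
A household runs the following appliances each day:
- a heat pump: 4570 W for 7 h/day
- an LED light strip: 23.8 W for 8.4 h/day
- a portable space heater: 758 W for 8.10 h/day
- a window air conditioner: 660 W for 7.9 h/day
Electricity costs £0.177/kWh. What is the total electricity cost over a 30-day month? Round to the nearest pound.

£231

heat pump: 4570 W × 7 h × 30 d = 959,700 Wh = 959.7 kWh
LED light strip: 23.8 W × 8.4 h × 30 d = 5,998 Wh = 5.998 kWh
portable space heater: 758 W × 8.10 h × 30 d = 184,194 Wh = 184.2 kWh
window air conditioner: 660 W × 7.9 h × 30 d = 156,420 Wh = 156.4 kWh
Total energy = 959.7 + 5.998 + 184.2 + 156.4 = 1,306 kWh
Cost = 1,306 kWh × £0.177 = £231.22 ≈ £231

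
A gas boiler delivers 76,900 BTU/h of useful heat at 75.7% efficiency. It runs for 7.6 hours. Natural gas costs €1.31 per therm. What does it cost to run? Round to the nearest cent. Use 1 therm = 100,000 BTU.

Heat delivered = 76,900 BTU/h × 7.6 h = 584,440 BTU
Gas input = 584,440 / 0.757 = 772,048 BTU
= 772,048 / 100,000 = 7.72 therm
Cost = 7.72 × €1.31/therm = €10.11

€10.11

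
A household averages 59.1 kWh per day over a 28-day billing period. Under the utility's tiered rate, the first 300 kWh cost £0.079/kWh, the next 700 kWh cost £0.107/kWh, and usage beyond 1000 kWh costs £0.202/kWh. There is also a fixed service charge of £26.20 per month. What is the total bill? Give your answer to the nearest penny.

£257.07

Usage = 59.1 kWh/day × 28 days = 1654.8 kWh
First 300 kWh × £0.079 = £23.70
Next 700 kWh × £0.107 = £74.90
Remaining 654.8 kWh × £0.202 = £132.27
Energy charge = £230.87; + service £26.20 = £257.07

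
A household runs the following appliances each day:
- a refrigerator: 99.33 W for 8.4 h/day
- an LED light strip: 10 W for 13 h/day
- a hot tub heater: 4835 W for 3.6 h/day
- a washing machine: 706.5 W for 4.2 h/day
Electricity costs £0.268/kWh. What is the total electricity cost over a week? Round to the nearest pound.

£40

refrigerator: 99.33 W × 8.4 h × 7 d = 5,841 Wh = 5.841 kWh
LED light strip: 10 W × 13 h × 7 d = 910 Wh = 0.91 kWh
hot tub heater: 4835 W × 3.6 h × 7 d = 121,842 Wh = 121.8 kWh
washing machine: 706.5 W × 4.2 h × 7 d = 20,771 Wh = 20.77 kWh
Total energy = 5.841 + 0.91 + 121.8 + 20.77 = 149.4 kWh
Cost = 149.4 kWh × £0.268 = £40.03 ≈ £40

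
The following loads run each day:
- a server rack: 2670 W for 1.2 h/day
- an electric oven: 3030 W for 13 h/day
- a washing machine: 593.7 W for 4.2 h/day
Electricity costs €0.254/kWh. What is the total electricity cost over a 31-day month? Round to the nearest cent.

€355.02

server rack: 2670 W × 1.2 h × 31 d = 99,324 Wh = 99.32 kWh
electric oven: 3030 W × 13 h × 31 d = 1,221,090 Wh = 1,221 kWh
washing machine: 593.7 W × 4.2 h × 31 d = 77,300 Wh = 77.3 kWh
Total energy = 99.32 + 1,221 + 77.3 = 1,398 kWh
Cost = 1,398 kWh × €0.254 = €355.02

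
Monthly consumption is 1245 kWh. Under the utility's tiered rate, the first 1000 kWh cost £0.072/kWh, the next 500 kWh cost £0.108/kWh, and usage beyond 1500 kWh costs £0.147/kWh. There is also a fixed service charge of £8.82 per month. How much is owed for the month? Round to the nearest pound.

£107

First 1000 kWh × £0.072 = £72.00
Next 245 kWh × £0.108 = £26.46
Remaining tier: 0 kWh (not reached)
Energy charge = £98.46; + service £8.82 = £107.28 ≈ £107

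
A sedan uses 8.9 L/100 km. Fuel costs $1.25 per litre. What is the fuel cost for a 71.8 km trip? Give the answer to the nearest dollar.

Fuel = 8.9 L/100 km × 71.8 km / 100 = 6.39 L
Cost = 6.39 L × $1.25/L = $7.99 ≈ $8

$8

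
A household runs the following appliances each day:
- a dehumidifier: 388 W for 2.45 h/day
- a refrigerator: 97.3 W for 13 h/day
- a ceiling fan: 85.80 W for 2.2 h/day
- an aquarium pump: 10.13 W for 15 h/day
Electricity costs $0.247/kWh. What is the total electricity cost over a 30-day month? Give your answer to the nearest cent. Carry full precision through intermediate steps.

dehumidifier: 388 W × 2.45 h × 30 d = 28,518 Wh = 28.52 kWh
refrigerator: 97.3 W × 13 h × 30 d = 37,947 Wh = 37.95 kWh
ceiling fan: 85.80 W × 2.2 h × 30 d = 5,663 Wh = 5.663 kWh
aquarium pump: 10.13 W × 15 h × 30 d = 4,559 Wh = 4.559 kWh
Total energy = 28.52 + 37.95 + 5.663 + 4.559 = 76.69 kWh
Cost = 76.69 kWh × $0.247 = $18.94

$18.94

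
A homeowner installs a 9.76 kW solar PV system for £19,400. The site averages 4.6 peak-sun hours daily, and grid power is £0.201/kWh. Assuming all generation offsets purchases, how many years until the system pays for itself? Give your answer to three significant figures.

Daily generation = 9.76 kW × 4.6 h = 44.9 kWh
Annual generation = 44.9 × 365 = 16387 kWh
Annual savings = 16387 × £0.201 = £3,293.80
Payback = £19,400 / £3,293.80 = 5.89 years

5.89 years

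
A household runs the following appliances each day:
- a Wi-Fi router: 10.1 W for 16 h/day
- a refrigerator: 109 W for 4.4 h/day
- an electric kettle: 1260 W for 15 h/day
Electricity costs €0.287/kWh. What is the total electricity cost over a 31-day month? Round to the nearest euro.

€174

Wi-Fi router: 10.1 W × 16 h × 31 d = 5,010 Wh = 5.01 kWh
refrigerator: 109 W × 4.4 h × 31 d = 14,868 Wh = 14.87 kWh
electric kettle: 1260 W × 15 h × 31 d = 585,900 Wh = 585.9 kWh
Total energy = 5.01 + 14.87 + 585.9 = 605.8 kWh
Cost = 605.8 kWh × €0.287 = €173.86 ≈ €174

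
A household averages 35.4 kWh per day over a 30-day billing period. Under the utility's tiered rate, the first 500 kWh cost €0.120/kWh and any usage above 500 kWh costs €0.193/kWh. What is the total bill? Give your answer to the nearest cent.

€168.47

Usage = 35.4 kWh/day × 30 days = 1062 kWh
First 500 kWh × €0.120 = €60.00
Remaining 562 kWh × €0.193 = €108.47
Total = €168.47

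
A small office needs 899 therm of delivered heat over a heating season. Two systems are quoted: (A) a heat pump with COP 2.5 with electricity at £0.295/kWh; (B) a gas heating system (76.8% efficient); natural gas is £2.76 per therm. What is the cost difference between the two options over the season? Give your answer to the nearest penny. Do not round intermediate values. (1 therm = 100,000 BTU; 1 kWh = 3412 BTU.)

Heat load = 899 therm × 100,000 = 89,900,000 BTU
Gas: input = 89,900,000 / 0.768 = 117,057,292 BTU = 1,171 therm → 1,171 × £2.76 = £3,230.78
Heat pump: 89,900,000 BTU / 3412 = 26,350 kWh heat; / 2.5 = 10,540 kWh in → × £0.295 = £3,109.09
Difference = |£3,230.78 − £3,109.09| = £121.70

£121.70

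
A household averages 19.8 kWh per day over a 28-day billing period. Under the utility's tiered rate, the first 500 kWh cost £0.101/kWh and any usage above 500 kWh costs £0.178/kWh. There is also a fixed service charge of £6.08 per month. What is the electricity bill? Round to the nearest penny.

Usage = 19.8 kWh/day × 28 days = 554.4 kWh
First 500 kWh × £0.101 = £50.50
Remaining 54.4 kWh × £0.178 = £9.68
Energy charge = £60.18; + service £6.08 = £66.26

£66.26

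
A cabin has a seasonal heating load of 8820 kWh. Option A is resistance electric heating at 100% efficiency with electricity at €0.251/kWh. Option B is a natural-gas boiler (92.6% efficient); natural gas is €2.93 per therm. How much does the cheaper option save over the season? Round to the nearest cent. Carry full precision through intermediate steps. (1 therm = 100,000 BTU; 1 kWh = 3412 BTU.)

Heat load = 8820 kWh × 3412 = 30,093,840 BTU
Gas: input = 30,093,840 / 0.926 = 32,498,747 BTU = 325 therm → 325 × €2.93 = €952.21
Electric: 30,093,840 BTU / 3412 = 8,820 kWh → × €0.251 = €2,213.82
Difference = |€952.21 − €2,213.82| = €1,261.61

€1261.61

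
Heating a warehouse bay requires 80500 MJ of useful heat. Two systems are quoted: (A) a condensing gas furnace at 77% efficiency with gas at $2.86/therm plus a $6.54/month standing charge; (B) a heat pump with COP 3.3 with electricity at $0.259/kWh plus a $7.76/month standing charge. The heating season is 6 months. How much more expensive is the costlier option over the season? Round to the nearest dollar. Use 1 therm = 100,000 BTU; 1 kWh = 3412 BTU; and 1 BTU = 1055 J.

Heat load = 80500 MJ = 80,500,000,000 J / 1055 = 76,303,318 BTU
Gas: input = 76,303,318 / 0.77 = 99,095,218 BTU = 991 therm → 991 × $2.86 = $2,834.12; + 6 × $6.54 standing = $2,873.36
Heat pump: 76,303,318 BTU / 3412 = 22,360 kWh heat; / 3.3 = 6,777 kWh in → × $0.259 = $1,755.17; + 6 × $7.76 standing = $1,801.73
Difference = |$2,873.36 − $1,801.73| = $1,071.63 ≈ $1072

$1072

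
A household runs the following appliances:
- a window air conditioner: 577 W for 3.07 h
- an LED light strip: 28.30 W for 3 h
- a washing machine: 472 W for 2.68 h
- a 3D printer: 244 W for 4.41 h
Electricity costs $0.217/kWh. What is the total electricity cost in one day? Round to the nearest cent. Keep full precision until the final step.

$0.91

window air conditioner: 577 W × 3.07 h = 1,771 Wh = 1.771 kWh
LED light strip: 28.30 W × 3 h = 85 Wh = 0.0849 kWh
washing machine: 472 W × 2.68 h = 1,265 Wh = 1.265 kWh
3D printer: 244 W × 4.41 h = 1,076 Wh = 1.076 kWh
Total energy = 1.771 + 0.0849 + 1.265 + 1.076 = 4.197 kWh
Cost = 4.197 kWh × $0.217 = $0.91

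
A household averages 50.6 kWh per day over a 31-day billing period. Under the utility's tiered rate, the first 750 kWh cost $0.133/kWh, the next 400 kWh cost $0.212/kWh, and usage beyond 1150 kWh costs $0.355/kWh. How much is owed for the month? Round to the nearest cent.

$333.15

Usage = 50.6 kWh/day × 31 days = 1568.6 kWh
First 750 kWh × $0.133 = $99.75
Next 400 kWh × $0.212 = $84.80
Remaining 418.6 kWh × $0.355 = $148.60
Total = $333.15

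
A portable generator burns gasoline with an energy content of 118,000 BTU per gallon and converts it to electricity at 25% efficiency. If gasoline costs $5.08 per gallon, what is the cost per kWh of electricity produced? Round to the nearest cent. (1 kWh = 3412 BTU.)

Electrical output per gallon = 118,000 BTU × 0.25 / 3412 BTU/kWh = 8.646 kWh
Cost per kWh = $5.08 / 8.646 kWh = $0.588

$0.59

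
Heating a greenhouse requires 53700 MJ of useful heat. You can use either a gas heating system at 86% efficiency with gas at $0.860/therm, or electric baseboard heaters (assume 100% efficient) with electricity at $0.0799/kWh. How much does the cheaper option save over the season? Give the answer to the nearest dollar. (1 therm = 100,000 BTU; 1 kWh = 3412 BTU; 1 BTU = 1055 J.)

Heat load = 53700 MJ = 53,700,000,000 J / 1055 = 50,900,474 BTU
Gas: input = 50,900,474 / 0.86 = 59,186,598 BTU = 591.9 therm → 591.9 × $0.860 = $509.00
Electric: 50,900,474 BTU / 3412 = 14,920 kWh → × $0.0799 = $1,191.95
Difference = |$509.00 − $1,191.95| = $682.95 ≈ $683

$683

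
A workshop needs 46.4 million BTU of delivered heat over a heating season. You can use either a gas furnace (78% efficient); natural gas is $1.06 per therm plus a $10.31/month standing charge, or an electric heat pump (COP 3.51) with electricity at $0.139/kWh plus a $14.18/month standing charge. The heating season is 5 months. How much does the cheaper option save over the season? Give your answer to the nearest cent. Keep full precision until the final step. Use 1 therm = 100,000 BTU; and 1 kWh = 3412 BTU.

$72.68

Heat load = 46.4 × 10⁶ BTU = 46,400,000 BTU
Gas: input = 46,400,000 / 0.78 = 59,487,179 BTU = 594.9 therm → 594.9 × $1.06 = $630.56; + 5 × $10.31 standing = $682.11
Heat pump: 46,400,000 BTU / 3412 = 13,600 kWh heat; / 3.51 = 3,874 kWh in → × $0.139 = $538.54; + 5 × $14.18 standing = $609.44
Difference = |$682.11 − $609.44| = $72.68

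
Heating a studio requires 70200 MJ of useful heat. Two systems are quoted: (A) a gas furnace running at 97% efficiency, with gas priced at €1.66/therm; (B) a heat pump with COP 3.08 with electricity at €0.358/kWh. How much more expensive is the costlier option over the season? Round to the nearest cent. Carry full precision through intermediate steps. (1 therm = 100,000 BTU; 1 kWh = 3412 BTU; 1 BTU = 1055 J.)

€1128.04

Heat load = 70200 MJ = 70,200,000,000 J / 1055 = 66,540,284 BTU
Gas: input = 66,540,284 / 0.97 = 68,598,231 BTU = 686 therm → 686 × €1.66 = €1,138.73
Heat pump: 66,540,284 BTU / 3412 = 19,500 kWh heat; / 3.08 = 6,332 kWh in → × €0.358 = €2,266.77
Difference = |€1,138.73 − €2,266.77| = €1,128.04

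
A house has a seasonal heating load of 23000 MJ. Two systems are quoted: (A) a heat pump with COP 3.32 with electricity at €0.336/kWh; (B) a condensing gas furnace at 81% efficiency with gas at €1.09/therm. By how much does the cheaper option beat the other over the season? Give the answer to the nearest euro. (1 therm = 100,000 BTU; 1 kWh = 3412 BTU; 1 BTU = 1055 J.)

Heat load = 23000 MJ = 23,000,000,000 J / 1055 = 21,800,948 BTU
Gas: input = 21,800,948 / 0.81 = 26,914,750 BTU = 269.1 therm → 269.1 × €1.09 = €293.37
Heat pump: 21,800,948 BTU / 3412 = 6,389 kWh heat; / 3.32 = 1,925 kWh in → × €0.336 = €646.65
Difference = |€293.37 − €646.65| = €353.28 ≈ €353

€353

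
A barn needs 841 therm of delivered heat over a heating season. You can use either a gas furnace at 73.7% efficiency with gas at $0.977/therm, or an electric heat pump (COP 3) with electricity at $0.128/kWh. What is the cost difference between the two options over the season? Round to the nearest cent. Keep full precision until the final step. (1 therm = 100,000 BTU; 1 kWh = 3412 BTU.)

$63.21

Heat load = 841 therm × 100,000 = 84,100,000 BTU
Gas: input = 84,100,000 / 0.737 = 114,111,262 BTU = 1,141 therm → 1,141 × $0.977 = $1,114.87
Heat pump: 84,100,000 BTU / 3412 = 24,650 kWh heat; / 3 = 8,216 kWh in → × $0.128 = $1,051.66
Difference = |$1,114.87 − $1,051.66| = $63.21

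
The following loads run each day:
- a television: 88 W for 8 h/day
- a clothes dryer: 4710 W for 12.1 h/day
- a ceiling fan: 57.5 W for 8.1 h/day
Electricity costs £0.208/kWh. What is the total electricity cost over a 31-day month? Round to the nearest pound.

television: 88 W × 8 h × 31 d = 21,824 Wh = 21.82 kWh
clothes dryer: 4710 W × 12.1 h × 31 d = 1,766,721 Wh = 1,767 kWh
ceiling fan: 57.5 W × 8.1 h × 31 d = 14,438 Wh = 14.44 kWh
Total energy = 21.82 + 1,767 + 14.44 = 1,803 kWh
Cost = 1,803 kWh × £0.208 = £375.02 ≈ £375

£375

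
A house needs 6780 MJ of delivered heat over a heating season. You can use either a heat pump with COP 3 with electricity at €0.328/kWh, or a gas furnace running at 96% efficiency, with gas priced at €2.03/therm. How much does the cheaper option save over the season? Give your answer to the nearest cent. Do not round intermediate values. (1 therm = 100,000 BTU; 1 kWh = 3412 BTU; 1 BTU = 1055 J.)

€70.04

Heat load = 6780 MJ = 6,780,000,000 J / 1055 = 6,426,540 BTU
Gas: input = 6,426,540 / 0.96 = 6,694,313 BTU = 66.94 therm → 66.94 × €2.03 = €135.89
Heat pump: 6,426,540 BTU / 3412 = 1,884 kWh heat; / 3 = 627.8 kWh in → × €0.328 = €205.93
Difference = |€135.89 − €205.93| = €70.04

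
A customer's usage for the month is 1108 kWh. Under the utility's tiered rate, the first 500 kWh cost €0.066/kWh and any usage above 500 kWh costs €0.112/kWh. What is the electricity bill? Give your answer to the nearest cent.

First 500 kWh × €0.066 = €33.00
Remaining 608 kWh × €0.112 = €68.10
Total = €101.10

€101.10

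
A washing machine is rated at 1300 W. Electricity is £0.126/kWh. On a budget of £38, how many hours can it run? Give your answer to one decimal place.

232.0 h

Energy budget = £38 / £0.126 per kWh = 301.6 kWh = 301,587 Wh
Runtime = 301,587 Wh / 1300 W = 232 h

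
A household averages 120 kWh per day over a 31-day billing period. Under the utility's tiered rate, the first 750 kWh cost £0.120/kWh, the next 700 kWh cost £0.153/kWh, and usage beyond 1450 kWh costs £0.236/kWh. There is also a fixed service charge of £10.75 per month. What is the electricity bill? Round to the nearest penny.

Usage = 120 kWh/day × 31 days = 3720 kWh
First 750 kWh × £0.120 = £90.00
Next 700 kWh × £0.153 = £107.10
Remaining 2270 kWh × £0.236 = £535.72
Energy charge = £732.82; + service £10.75 = £743.57

£743.57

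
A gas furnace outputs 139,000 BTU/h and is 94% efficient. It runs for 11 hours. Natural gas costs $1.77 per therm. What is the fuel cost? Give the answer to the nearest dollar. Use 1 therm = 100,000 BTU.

Heat delivered = 139,000 BTU/h × 11 h = 1,529,000 BTU
Gas input = 1,529,000 / 0.940 = 1,626,596 BTU
= 1,626,596 / 100,000 = 16.27 therm
Cost = 16.27 × $1.77/therm = $28.79 ≈ $29

$29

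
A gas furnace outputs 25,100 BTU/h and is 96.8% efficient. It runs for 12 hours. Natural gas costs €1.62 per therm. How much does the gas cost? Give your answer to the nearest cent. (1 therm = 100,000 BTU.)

Heat delivered = 25,100 BTU/h × 12 h = 301,200 BTU
Gas input = 301,200 / 0.968 = 311,157 BTU
= 311,157 / 100,000 = 3.112 therm
Cost = 3.112 × €1.62/therm = €5.04

€5.04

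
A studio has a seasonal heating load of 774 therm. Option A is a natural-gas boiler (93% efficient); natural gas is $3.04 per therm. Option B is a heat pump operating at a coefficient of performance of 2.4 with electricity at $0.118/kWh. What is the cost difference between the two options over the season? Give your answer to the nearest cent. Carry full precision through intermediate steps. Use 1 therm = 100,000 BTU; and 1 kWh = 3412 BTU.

Heat load = 774 therm × 100,000 = 77,400,000 BTU
Gas: input = 77,400,000 / 0.93 = 83,225,806 BTU = 832.3 therm → 832.3 × $3.04 = $2,530.06
Heat pump: 77,400,000 BTU / 3412 = 22,680 kWh heat; / 2.4 = 9,452 kWh in → × $0.118 = $1,115.33
Difference = |$2,530.06 − $1,115.33| = $1,414.74

$1414.74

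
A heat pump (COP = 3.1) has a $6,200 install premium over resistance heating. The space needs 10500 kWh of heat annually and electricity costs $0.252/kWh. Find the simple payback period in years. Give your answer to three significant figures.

3.46 years

Resistance: 10500 kWh × $0.252 = $2,646.00/yr
Heat pump: 10500 / 3.1 = 3387 kWh in → × $0.252 = $853.55/yr
Annual savings = $1,792.45
Payback = $6,200 / $1,792.45 = 3.46 years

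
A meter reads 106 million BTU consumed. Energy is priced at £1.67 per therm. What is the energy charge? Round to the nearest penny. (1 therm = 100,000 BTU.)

106 million BTU × (10 therm/million BTU) = 1,060 therm
Cost = 1,060 therm × £1.67/therm = £1,770.20

£1770.20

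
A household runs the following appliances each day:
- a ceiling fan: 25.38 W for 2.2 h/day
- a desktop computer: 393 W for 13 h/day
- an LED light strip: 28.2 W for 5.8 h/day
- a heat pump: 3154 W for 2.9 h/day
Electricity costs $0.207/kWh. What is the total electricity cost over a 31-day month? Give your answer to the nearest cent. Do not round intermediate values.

ceiling fan: 25.38 W × 2.2 h × 31 d = 1,731 Wh = 1.731 kWh
desktop computer: 393 W × 13 h × 31 d = 158,379 Wh = 158.4 kWh
LED light strip: 28.2 W × 5.8 h × 31 d = 5,070 Wh = 5.07 kWh
heat pump: 3154 W × 2.9 h × 31 d = 283,545 Wh = 283.5 kWh
Total energy = 1.731 + 158.4 + 5.07 + 283.5 = 448.7 kWh
Cost = 448.7 kWh × $0.207 = $92.89

$92.89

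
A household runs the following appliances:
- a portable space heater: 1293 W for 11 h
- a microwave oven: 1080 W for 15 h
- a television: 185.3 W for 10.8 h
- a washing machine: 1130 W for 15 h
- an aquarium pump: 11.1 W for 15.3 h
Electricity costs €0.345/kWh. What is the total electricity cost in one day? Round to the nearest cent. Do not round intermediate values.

portable space heater: 1293 W × 11 h = 14,223 Wh = 14.22 kWh
microwave oven: 1080 W × 15 h = 16,200 Wh = 16.2 kWh
television: 185.3 W × 10.8 h = 2,001 Wh = 2.001 kWh
washing machine: 1130 W × 15 h = 16,950 Wh = 16.95 kWh
aquarium pump: 11.1 W × 15.3 h = 170 Wh = 0.1698 kWh
Total energy = 14.22 + 16.2 + 2.001 + 16.95 + 0.1698 = 49.54 kWh
Cost = 49.54 kWh × €0.345 = €17.09

€17.09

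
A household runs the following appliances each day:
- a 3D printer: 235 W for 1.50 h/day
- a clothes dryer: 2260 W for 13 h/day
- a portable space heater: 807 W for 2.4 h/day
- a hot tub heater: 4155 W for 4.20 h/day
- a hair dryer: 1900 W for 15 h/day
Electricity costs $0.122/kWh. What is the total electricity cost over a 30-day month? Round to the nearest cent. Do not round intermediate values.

$284.09

3D printer: 235 W × 1.50 h × 30 d = 10,575 Wh = 10.57 kWh
clothes dryer: 2260 W × 13 h × 30 d = 881,400 Wh = 881.4 kWh
portable space heater: 807 W × 2.4 h × 30 d = 58,104 Wh = 58.1 kWh
hot tub heater: 4155 W × 4.20 h × 30 d = 523,530 Wh = 523.5 kWh
hair dryer: 1900 W × 15 h × 30 d = 855,000 Wh = 855 kWh
Total energy = 10.57 + 881.4 + 58.1 + 523.5 + 855 = 2,329 kWh
Cost = 2,329 kWh × $0.122 = $284.09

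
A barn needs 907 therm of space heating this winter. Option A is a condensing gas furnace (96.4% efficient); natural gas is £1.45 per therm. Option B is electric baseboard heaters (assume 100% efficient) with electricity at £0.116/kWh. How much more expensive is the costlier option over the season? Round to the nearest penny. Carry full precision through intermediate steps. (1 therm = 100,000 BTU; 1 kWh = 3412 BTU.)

£1719.32

Heat load = 907 therm × 100,000 = 90,700,000 BTU
Gas: input = 90,700,000 / 0.964 = 94,087,137 BTU = 940.9 therm → 940.9 × £1.45 = £1,364.26
Electric: 90,700,000 BTU / 3412 = 26,580 kWh → × £0.116 = £3,083.59
Difference = |£1,364.26 − £3,083.59| = £1,719.32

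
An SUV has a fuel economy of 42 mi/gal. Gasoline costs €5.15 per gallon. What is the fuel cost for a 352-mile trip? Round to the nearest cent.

Fuel = 352 mi / 42 mpg = 8.381 gal
Cost = 8.381 gal × €5.15/gal = €43.16

€43.16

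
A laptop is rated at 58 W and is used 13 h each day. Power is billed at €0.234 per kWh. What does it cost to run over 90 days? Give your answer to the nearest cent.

Energy = 58 W × 13 h/day × 90 days = 67,860 Wh = 67.86 kWh
Cost = 67.86 kWh × €0.234/kWh = €15.88

€15.88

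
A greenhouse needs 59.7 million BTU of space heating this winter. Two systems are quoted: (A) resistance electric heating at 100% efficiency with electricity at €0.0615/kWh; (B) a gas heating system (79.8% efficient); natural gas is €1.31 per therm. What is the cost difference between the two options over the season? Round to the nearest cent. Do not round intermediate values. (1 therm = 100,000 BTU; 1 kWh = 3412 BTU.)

Heat load = 59.7 × 10⁶ BTU = 59,700,000 BTU
Gas: input = 59,700,000 / 0.798 = 74,812,030 BTU = 748.1 therm → 748.1 × €1.31 = €980.04
Electric: 59,700,000 BTU / 3412 = 17,500 kWh → × €0.0615 = €1,076.07
Difference = |€980.04 − €1,076.07| = €96.03

€96.03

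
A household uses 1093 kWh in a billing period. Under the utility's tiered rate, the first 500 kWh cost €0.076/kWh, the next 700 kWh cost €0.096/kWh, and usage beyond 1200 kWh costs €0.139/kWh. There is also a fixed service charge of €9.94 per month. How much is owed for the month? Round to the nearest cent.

€104.87

First 500 kWh × €0.076 = €38.00
Next 593 kWh × €0.096 = €56.93
Remaining tier: 0 kWh (not reached)
Energy charge = €94.93; + service €9.94 = €104.87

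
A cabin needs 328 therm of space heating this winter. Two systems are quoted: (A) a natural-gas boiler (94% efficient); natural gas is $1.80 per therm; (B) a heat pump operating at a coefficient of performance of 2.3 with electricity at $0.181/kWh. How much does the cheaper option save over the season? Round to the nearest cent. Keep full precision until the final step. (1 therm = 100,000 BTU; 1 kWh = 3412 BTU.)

$128.43

Heat load = 328 therm × 100,000 = 32,800,000 BTU
Gas: input = 32,800,000 / 0.94 = 34,893,617 BTU = 348.9 therm → 348.9 × $1.80 = $628.09
Heat pump: 32,800,000 BTU / 3412 = 9,613 kWh heat; / 2.3 = 4,180 kWh in → × $0.181 = $756.51
Difference = |$628.09 − $756.51| = $128.43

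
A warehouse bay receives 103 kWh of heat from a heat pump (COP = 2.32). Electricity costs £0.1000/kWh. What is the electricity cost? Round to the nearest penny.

£4.44

Electrical input = 103 kWh / 2.32 = 44.4 kWh
Cost = 44.4 × £0.1000/kWh = £4.44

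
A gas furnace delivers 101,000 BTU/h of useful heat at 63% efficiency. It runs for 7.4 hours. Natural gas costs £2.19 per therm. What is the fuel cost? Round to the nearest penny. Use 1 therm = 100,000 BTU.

£25.98

Heat delivered = 101,000 BTU/h × 7.4 h = 747,400 BTU
Gas input = 747,400 / 0.63 = 1,186,349 BTU
= 1,186,349 / 100,000 = 11.86 therm
Cost = 11.86 × £2.19/therm = £25.98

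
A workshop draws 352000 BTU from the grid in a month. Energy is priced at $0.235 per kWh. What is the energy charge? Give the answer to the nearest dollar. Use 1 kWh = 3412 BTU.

352000 BTU × (0.00029308 kWh/BTU) = 103.2 kWh
Cost = 103.2 kWh × $0.235/kWh = $24.24 ≈ $24

$24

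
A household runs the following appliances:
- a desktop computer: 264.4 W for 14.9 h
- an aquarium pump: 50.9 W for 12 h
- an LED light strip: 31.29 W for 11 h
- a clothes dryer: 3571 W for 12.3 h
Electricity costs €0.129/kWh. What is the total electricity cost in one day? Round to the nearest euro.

desktop computer: 264.4 W × 14.9 h = 3,940 Wh = 3.94 kWh
aquarium pump: 50.9 W × 12 h = 611 Wh = 0.6108 kWh
LED light strip: 31.29 W × 11 h = 344 Wh = 0.3442 kWh
clothes dryer: 3571 W × 12.3 h = 43,923 Wh = 43.92 kWh
Total energy = 3.94 + 0.6108 + 0.3442 + 43.92 = 48.82 kWh
Cost = 48.82 kWh × €0.129 = €6.30 ≈ €6

€6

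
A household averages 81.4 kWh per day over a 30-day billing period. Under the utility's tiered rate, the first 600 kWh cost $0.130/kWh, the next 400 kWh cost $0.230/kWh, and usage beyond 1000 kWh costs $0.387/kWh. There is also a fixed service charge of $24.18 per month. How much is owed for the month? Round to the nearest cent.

$752.23

Usage = 81.4 kWh/day × 30 days = 2442 kWh
First 600 kWh × $0.130 = $78.00
Next 400 kWh × $0.230 = $92.00
Remaining 1442 kWh × $0.387 = $558.05
Energy charge = $728.05; + service $24.18 = $752.23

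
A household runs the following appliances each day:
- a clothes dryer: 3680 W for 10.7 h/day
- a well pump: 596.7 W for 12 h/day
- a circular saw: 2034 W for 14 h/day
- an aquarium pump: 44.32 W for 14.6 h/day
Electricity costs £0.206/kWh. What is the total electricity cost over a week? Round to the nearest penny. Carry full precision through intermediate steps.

£109.10

clothes dryer: 3680 W × 10.7 h × 7 d = 275,632 Wh = 275.6 kWh
well pump: 596.7 W × 12 h × 7 d = 50,123 Wh = 50.12 kWh
circular saw: 2034 W × 14 h × 7 d = 199,332 Wh = 199.3 kWh
aquarium pump: 44.32 W × 14.6 h × 7 d = 4,530 Wh = 4.53 kWh
Total energy = 275.6 + 50.12 + 199.3 + 4.53 = 529.6 kWh
Cost = 529.6 kWh × £0.206 = £109.10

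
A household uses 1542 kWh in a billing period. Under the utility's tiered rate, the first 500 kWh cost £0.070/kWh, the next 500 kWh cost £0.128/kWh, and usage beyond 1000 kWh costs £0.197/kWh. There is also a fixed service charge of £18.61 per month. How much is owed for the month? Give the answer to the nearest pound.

£224

First 500 kWh × £0.070 = £35.00
Next 500 kWh × £0.128 = £64.00
Remaining 542 kWh × £0.197 = £106.77
Energy charge = £205.77; + service £18.61 = £224.38 ≈ £224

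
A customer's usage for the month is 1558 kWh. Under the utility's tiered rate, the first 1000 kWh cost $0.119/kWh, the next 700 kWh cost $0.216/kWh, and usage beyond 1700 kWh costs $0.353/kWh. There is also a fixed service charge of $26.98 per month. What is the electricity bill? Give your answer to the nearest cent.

First 1000 kWh × $0.119 = $119.00
Next 558 kWh × $0.216 = $120.53
Remaining tier: 0 kWh (not reached)
Energy charge = $239.53; + service $26.98 = $266.51

$266.51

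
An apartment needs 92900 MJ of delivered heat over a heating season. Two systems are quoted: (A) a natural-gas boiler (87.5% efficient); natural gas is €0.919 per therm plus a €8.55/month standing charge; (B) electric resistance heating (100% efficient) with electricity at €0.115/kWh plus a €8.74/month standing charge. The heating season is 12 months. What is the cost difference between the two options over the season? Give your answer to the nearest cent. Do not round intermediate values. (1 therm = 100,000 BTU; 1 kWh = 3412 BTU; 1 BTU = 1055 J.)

€2045.35

Heat load = 92900 MJ = 92,900,000,000 J / 1055 = 88,056,872 BTU
Gas: input = 88,056,872 / 0.875 = 100,636,425 BTU = 1,006 therm → 1,006 × €0.919 = €924.85; + 12 × €8.55 standing = €1,027.45
Electric: 88,056,872 BTU / 3412 = 25,810 kWh → × €0.115 = €2,967.92; + 12 × €8.74 standing = €3,072.80
Difference = |€1,027.45 − €3,072.80| = €2,045.35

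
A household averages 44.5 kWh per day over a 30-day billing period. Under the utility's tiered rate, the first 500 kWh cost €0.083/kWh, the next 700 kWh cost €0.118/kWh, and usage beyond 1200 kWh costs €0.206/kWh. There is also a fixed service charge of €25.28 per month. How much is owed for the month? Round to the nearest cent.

€177.19

Usage = 44.5 kWh/day × 30 days = 1335 kWh
First 500 kWh × €0.083 = €41.50
Next 700 kWh × €0.118 = €82.60
Remaining 135 kWh × €0.206 = €27.81
Energy charge = €151.91; + service €25.28 = €177.19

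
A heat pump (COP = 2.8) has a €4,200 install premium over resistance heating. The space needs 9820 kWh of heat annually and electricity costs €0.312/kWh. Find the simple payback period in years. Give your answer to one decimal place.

2.1 years

Resistance: 9820 kWh × €0.312 = €3,063.84/yr
Heat pump: 9820 / 2.8 = 3507 kWh in → × €0.312 = €1,094.23/yr
Annual savings = €1,969.61
Payback = €4,200 / €1,969.61 = 2.13 years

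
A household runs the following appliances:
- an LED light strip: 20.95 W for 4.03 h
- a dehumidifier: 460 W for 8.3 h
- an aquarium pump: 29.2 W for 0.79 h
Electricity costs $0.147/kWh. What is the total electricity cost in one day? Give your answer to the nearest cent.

LED light strip: 20.95 W × 4.03 h = 84 Wh = 0.08443 kWh
dehumidifier: 460 W × 8.3 h = 3,818 Wh = 3.818 kWh
aquarium pump: 29.2 W × 0.79 h = 23 Wh = 0.02307 kWh
Total energy = 0.08443 + 3.818 + 0.02307 = 3.925 kWh
Cost = 3.925 kWh × $0.147 = $0.58

$0.58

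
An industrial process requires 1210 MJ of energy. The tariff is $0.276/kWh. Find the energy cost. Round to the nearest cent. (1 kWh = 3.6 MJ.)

$92.77

1210 MJ × (0.27778 kWh/MJ) = 336.1 kWh
Cost = 336.1 kWh × $0.276/kWh = $92.77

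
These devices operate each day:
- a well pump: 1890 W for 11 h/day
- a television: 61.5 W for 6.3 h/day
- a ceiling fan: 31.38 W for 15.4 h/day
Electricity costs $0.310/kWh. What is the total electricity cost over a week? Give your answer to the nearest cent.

$47.00

well pump: 1890 W × 11 h × 7 d = 145,530 Wh = 145.5 kWh
television: 61.5 W × 6.3 h × 7 d = 2,712 Wh = 2.712 kWh
ceiling fan: 31.38 W × 15.4 h × 7 d = 3,383 Wh = 3.383 kWh
Total energy = 145.5 + 2.712 + 3.383 = 151.6 kWh
Cost = 151.6 kWh × $0.310 = $47.00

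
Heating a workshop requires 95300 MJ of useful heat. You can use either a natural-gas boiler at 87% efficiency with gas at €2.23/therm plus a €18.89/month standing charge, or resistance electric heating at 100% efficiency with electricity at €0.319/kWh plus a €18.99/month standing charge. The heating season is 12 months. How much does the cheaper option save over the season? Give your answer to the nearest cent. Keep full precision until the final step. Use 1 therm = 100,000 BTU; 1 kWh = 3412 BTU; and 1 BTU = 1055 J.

Heat load = 95300 MJ = 95,300,000,000 J / 1055 = 90,331,754 BTU
Gas: input = 90,331,754 / 0.87 = 103,829,602 BTU = 1,038 therm → 1,038 × €2.23 = €2,315.40; + 12 × €18.89 standing = €2,542.08
Electric: 90,331,754 BTU / 3412 = 26,470 kWh → × €0.319 = €8,445.44; + 12 × €18.99 standing = €8,673.32
Difference = |€2,542.08 − €8,673.32| = €6,131.24

€6131.24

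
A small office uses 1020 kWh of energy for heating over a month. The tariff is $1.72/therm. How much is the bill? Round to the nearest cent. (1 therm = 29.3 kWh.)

1020 kWh × (0.03413 therm/kWh) = 34.81 therm
Cost = 34.81 therm × $1.72/therm = $59.88

$59.88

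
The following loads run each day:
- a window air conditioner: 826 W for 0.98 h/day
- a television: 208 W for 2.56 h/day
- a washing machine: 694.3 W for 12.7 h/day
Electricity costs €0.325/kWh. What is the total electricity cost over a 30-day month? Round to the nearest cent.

€99.06

window air conditioner: 826 W × 0.98 h × 30 d = 24,284 Wh = 24.28 kWh
television: 208 W × 2.56 h × 30 d = 15,974 Wh = 15.97 kWh
washing machine: 694.3 W × 12.7 h × 30 d = 264,528 Wh = 264.5 kWh
Total energy = 24.28 + 15.97 + 264.5 = 304.8 kWh
Cost = 304.8 kWh × €0.325 = €99.06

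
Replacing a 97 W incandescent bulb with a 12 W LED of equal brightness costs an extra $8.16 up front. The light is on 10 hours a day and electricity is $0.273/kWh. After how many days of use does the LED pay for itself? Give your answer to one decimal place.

Power saved = 97 − 12 = 85 W
Daily energy saved = 85 W × 10 h = 850 Wh = 0.85 kWh
Daily savings = 0.85 × $0.273 = $0.2321
Payback = $8.16 / $0.2321 per day = 35.16 days

35.2 days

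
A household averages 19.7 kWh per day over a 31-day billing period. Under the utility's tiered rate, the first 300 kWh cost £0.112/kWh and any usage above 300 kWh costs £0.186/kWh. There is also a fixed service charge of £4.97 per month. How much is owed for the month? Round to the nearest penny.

Usage = 19.7 kWh/day × 31 days = 610.7 kWh
First 300 kWh × £0.112 = £33.60
Remaining 310.7 kWh × £0.186 = £57.79
Energy charge = £91.39; + service £4.97 = £96.36

£96.36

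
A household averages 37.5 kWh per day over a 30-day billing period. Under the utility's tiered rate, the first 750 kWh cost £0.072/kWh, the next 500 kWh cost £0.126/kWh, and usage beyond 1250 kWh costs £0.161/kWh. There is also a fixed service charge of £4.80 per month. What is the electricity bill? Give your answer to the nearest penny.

Usage = 37.5 kWh/day × 30 days = 1125 kWh
First 750 kWh × £0.072 = £54.00
Next 375 kWh × £0.126 = £47.25
Remaining tier: 0 kWh (not reached)
Energy charge = £101.25; + service £4.80 = £106.05

£106.05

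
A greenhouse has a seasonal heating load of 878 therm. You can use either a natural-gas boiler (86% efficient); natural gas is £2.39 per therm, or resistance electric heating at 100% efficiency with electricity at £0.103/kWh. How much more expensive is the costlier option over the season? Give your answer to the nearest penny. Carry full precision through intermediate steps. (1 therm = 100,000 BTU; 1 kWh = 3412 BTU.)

Heat load = 878 therm × 100,000 = 87,800,000 BTU
Gas: input = 87,800,000 / 0.86 = 102,093,023 BTU = 1,021 therm → 1,021 × £2.39 = £2,440.02
Electric: 87,800,000 BTU / 3412 = 25,730 kWh → × £0.103 = £2,650.47
Difference = |£2,440.02 − £2,650.47| = £210.45

£210.45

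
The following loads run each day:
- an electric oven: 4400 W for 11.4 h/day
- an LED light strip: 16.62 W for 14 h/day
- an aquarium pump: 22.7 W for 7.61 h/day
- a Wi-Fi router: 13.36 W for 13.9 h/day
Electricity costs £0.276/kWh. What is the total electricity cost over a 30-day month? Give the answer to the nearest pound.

electric oven: 4400 W × 11.4 h × 30 d = 1,504,800 Wh = 1,505 kWh
LED light strip: 16.62 W × 14 h × 30 d = 6,980 Wh = 6.98 kWh
aquarium pump: 22.7 W × 7.61 h × 30 d = 5,182 Wh = 5.182 kWh
Wi-Fi router: 13.36 W × 13.9 h × 30 d = 5,571 Wh = 5.571 kWh
Total energy = 1,505 + 6.98 + 5.182 + 5.571 = 1,523 kWh
Cost = 1,523 kWh × £0.276 = £420.22 ≈ £420

£420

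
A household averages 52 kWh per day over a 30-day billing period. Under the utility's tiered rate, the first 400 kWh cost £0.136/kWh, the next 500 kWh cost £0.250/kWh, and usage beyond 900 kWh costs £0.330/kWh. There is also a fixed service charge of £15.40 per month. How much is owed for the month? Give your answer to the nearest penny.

Usage = 52 kWh/day × 30 days = 1560 kWh
First 400 kWh × £0.136 = £54.40
Next 500 kWh × £0.250 = £125.00
Remaining 660 kWh × £0.330 = £217.80
Energy charge = £397.20; + service £15.40 = £412.60

£412.60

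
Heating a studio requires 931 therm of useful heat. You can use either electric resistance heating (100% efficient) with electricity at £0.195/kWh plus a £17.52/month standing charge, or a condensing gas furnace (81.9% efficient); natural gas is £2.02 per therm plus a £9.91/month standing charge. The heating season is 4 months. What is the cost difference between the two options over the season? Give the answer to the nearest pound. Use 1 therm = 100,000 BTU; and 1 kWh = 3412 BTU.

£3055

Heat load = 931 therm × 100,000 = 93,100,000 BTU
Gas: input = 93,100,000 / 0.819 = 113,675,214 BTU = 1,137 therm → 1,137 × £2.02 = £2,296.24; + 4 × £9.91 standing = £2,335.88
Electric: 93,100,000 BTU / 3412 = 27,290 kWh → × £0.195 = £5,320.78; + 4 × £17.52 standing = £5,390.86
Difference = |£2,335.88 − £5,390.86| = £3,054.98 ≈ £3055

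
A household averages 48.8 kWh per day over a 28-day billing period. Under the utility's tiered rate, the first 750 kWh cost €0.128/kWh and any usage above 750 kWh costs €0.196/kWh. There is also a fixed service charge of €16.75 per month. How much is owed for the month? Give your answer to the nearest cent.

Usage = 48.8 kWh/day × 28 days = 1366.4 kWh
First 750 kWh × €0.128 = €96.00
Remaining 616.4 kWh × €0.196 = €120.81
Energy charge = €216.81; + service €16.75 = €233.56

€233.56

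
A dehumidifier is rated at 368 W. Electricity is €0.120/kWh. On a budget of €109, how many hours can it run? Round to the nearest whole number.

Energy budget = €109 / €0.120 per kWh = 908.3 kWh = 908,333 Wh
Runtime = 908,333 Wh / 368 W = 2,468 h

2468 h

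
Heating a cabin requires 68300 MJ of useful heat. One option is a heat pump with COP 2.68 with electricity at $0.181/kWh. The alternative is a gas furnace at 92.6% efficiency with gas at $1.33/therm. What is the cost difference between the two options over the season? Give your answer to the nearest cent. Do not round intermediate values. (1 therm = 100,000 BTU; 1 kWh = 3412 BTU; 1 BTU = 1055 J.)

$351.61

Heat load = 68300 MJ = 68,300,000,000 J / 1055 = 64,739,336 BTU
Gas: input = 64,739,336 / 0.926 = 69,912,890 BTU = 699.1 therm → 699.1 × $1.33 = $929.84
Heat pump: 64,739,336 BTU / 3412 = 18,970 kWh heat; / 2.68 = 7,080 kWh in → × $0.181 = $1,281.45
Difference = |$929.84 − $1,281.45| = $351.61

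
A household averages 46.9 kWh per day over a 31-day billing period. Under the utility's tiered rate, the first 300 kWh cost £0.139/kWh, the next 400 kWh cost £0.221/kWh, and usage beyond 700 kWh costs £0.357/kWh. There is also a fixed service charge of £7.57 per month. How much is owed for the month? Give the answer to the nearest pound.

Usage = 46.9 kWh/day × 31 days = 1453.9 kWh
First 300 kWh × £0.139 = £41.70
Next 400 kWh × £0.221 = £88.40
Remaining 753.9 kWh × £0.357 = £269.14
Energy charge = £399.24; + service £7.57 = £406.81 ≈ £407

£407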